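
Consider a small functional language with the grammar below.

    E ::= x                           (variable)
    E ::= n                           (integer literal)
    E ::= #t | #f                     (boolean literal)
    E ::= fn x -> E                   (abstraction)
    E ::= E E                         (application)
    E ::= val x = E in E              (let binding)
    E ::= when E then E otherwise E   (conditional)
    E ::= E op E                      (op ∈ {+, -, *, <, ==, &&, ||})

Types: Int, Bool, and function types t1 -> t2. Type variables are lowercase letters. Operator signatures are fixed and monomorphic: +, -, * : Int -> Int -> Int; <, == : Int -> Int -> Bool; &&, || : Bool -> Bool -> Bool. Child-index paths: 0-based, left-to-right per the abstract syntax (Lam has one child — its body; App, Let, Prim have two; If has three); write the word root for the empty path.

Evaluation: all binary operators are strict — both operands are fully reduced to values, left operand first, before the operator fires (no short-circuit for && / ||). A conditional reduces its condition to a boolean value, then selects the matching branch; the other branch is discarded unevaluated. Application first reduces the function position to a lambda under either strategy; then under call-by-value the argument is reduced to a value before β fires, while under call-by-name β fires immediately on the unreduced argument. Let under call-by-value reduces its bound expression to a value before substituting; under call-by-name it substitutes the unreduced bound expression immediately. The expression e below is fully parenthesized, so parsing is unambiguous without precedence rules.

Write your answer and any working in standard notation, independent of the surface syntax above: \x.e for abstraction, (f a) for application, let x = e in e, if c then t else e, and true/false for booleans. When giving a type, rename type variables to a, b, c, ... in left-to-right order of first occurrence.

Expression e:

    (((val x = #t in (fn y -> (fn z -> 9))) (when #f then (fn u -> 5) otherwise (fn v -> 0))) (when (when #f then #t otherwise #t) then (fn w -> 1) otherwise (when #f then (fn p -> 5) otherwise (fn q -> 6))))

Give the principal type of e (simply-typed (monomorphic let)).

Answer: Int

Derivation:
let x : Bool
\z._ : b -> Int
\y._ : a -> b -> Int
  unify Bool ~ Bool
\u._ : c -> Int
\v._ : d -> Int
  unify c -> Int ~ d -> Int
  unify c ~ d
  unify Int ~ Int
  unify a -> b -> Int ~ (d -> Int) -> e
  unify a ~ d -> Int
  unify b -> Int ~ e
_ _ : b -> Int
  unify Bool ~ Bool
  unify Bool ~ Bool
  unify Bool ~ Bool
\w._ : f -> Int
  unify Bool ~ Bool
\p._ : g -> Int
\q._ : h -> Int
  unify g -> Int ~ h -> Int
  unify g ~ h
  unify Int ~ Int
  unify f -> Int ~ h -> Int
  unify f ~ h
  unify Int ~ Int
  unify b -> Int ~ (h -> Int) -> i
  unify b ~ h -> Int
  unify Int ~ i
_ _ : Int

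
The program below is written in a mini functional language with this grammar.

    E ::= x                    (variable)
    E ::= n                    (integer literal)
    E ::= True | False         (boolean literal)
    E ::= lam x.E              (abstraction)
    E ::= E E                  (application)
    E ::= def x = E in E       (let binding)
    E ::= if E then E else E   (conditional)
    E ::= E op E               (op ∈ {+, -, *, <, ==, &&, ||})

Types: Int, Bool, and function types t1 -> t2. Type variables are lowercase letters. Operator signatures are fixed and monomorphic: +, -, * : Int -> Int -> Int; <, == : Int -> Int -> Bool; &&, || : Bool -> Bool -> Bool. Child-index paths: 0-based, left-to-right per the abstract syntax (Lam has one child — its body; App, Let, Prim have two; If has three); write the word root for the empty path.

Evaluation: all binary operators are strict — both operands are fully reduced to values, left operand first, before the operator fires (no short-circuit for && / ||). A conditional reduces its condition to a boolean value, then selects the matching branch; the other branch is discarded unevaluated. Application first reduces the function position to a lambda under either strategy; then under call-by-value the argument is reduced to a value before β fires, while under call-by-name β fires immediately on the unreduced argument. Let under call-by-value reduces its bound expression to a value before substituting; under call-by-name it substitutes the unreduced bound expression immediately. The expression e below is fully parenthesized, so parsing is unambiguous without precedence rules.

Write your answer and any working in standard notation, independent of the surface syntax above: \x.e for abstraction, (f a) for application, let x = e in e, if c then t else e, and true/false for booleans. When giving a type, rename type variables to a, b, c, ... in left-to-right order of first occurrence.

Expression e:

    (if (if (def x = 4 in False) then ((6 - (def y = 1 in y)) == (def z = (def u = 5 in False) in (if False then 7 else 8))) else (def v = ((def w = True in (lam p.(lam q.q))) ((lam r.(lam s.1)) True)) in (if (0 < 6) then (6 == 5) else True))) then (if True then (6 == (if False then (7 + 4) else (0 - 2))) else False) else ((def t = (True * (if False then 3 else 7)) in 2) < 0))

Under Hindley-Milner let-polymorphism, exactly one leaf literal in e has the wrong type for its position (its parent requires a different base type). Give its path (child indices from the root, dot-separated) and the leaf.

Trace:
let x : Int
  unify Bool ~ Bool
  unify Int ~ Int
let y : Int
y : Int
  unify Int ~ Int
  unify Int ~ Int
let u : Int
let z : Bool
  unify Bool ~ Bool
  unify Int ~ Int
  unify Int ~ Int
let w : Bool
q : b
\q._ : b -> b
\p._ : a -> b -> b
\s._ : d -> Int
\r._ : c -> d -> Int
  unify c -> d -> Int ~ Bool -> e
  unify c ~ Bool
  unify d -> Int ~ e
_ _ : d -> Int
  unify a -> b -> b ~ (d -> Int) -> f
  unify a ~ d -> Int
  unify b -> b ~ f
_ _ : b -> b
let v : forall. b -> b
  unify Int ~ Int
  unify Int ~ Int
  unify Bool ~ Bool
  unify Int ~ Int
  unify Int ~ Int
  unify Bool ~ Bool
  unify Bool ~ Bool
  unify Bool ~ Bool
  unify Bool ~ Bool
  unify Int ~ Int
  unify Bool ~ Bool
  unify Int ~ Int
  unify Int ~ Int
  unify Int ~ Int
  unify Int ~ Int
  unify Int ~ Int
  unify Int ~ Int
  unify Bool ~ Bool
  unify Bool ~ Int
  FAIL: mismatch Bool ~ Int

Answer: 2.0.0.0 : true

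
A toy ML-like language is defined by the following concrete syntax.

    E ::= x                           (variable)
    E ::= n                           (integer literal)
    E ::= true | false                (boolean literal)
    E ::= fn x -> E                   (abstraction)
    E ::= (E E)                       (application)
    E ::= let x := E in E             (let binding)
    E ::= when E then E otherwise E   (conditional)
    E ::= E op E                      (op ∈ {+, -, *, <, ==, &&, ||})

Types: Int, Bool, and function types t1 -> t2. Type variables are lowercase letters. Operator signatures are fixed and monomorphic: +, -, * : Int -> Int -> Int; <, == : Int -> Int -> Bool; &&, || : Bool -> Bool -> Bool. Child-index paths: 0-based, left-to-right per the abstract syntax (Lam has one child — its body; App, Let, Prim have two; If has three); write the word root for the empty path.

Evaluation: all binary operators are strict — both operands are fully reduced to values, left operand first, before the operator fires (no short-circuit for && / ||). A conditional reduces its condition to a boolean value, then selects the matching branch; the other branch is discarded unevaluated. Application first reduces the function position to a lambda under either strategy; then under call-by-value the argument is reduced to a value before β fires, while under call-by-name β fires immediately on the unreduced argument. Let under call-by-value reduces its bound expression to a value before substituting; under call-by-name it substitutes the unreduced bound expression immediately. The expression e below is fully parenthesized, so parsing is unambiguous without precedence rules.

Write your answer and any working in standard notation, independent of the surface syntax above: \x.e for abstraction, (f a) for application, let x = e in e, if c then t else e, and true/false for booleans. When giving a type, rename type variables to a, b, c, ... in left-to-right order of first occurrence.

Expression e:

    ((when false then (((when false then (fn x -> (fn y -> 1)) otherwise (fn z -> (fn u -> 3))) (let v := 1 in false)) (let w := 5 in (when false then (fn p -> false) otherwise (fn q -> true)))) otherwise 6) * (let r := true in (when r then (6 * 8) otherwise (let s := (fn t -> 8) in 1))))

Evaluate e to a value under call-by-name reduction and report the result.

Derivation:
step 0: ((if false then (((if false then (\x.(\y.1)) else (\z.(\u.3))) (let v = 1 in false)) (let w = 5 in (if false then (\p.false) else (\q.true)))) else 6) * (let r = true in (if r then (6 * 8) else (let s = (\t.8) in 1))))
step 1: [if@0] (6 * (let r = true in (if r then (6 * 8) else (let s = (\t.8) in 1))))
step 2: [let@1] (6 * (if true then (6 * 8) else (let s = (\t.8) in 1)))
step 3: [if@1] (6 * (6 * 8))
step 4: [delta@1] (6 * 48)
step 5: [delta@root] 288

Answer: 288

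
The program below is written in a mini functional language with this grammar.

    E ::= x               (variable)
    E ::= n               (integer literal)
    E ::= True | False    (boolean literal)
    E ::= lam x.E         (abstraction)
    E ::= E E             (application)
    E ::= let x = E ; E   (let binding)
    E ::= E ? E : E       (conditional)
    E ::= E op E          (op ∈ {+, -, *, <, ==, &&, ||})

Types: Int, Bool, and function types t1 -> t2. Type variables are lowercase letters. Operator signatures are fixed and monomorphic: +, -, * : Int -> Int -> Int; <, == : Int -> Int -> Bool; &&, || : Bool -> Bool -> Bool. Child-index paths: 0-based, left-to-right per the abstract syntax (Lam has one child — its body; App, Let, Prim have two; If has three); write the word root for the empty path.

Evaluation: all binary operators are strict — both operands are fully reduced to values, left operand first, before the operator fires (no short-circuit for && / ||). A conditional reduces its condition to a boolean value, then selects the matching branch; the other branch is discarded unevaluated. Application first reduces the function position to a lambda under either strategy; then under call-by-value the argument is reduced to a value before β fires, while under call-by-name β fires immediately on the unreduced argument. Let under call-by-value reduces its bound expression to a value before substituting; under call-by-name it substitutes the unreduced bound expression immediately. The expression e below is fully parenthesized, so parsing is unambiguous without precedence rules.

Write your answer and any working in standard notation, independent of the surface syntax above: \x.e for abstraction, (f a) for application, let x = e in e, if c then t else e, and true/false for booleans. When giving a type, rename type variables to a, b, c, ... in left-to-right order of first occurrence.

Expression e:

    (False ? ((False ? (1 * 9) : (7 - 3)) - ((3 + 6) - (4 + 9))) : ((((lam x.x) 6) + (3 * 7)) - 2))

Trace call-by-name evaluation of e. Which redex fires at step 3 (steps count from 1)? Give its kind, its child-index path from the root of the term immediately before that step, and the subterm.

Derivation:
step 0: (if false then ((if false then (1 * 9) else (7 - 3)) - ((3 + 6) - (4 + 9))) else ((((\x.x) 6) + (3 * 7)) - 2))
step 1: [if@root] ((((\x.x) 6) + (3 * 7)) - 2)
step 2: [beta@0.0] ((6 + (3 * 7)) - 2)
step 3: [delta@0.1] ((6 + 21) - 2)

Answer: delta at 0.1 : (3 * 7)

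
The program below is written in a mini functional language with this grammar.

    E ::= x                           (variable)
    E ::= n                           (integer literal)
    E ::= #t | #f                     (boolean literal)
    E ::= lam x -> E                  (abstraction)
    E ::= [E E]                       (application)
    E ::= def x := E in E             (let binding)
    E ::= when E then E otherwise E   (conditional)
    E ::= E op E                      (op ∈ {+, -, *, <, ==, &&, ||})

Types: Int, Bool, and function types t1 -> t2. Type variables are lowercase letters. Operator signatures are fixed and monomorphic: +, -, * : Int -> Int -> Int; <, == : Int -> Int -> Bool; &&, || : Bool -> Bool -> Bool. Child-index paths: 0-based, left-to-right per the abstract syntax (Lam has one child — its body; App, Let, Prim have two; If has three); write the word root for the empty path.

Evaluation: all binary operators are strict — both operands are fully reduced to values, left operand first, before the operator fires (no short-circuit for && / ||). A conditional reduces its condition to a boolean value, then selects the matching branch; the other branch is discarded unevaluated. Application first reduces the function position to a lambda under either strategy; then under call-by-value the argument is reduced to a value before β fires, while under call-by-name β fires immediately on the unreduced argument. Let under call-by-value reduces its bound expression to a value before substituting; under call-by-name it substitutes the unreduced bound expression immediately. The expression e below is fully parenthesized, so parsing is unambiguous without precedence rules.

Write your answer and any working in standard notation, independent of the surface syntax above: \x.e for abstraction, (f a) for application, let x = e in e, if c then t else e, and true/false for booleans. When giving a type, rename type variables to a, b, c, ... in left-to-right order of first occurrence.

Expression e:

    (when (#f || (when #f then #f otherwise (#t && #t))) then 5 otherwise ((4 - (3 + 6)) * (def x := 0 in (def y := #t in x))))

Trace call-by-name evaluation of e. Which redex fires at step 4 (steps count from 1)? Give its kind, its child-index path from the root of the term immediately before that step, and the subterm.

Answer: if at root : (if true then 5 else ((4 - (3 + 6)) * (let x = 0 in (let y = true in x))))

Trace:
step 0: (if (false || (if false then false else (true && true))) then 5 else ((4 - (3 + 6)) * (let x = 0 in (let y = true in x))))
step 1: [if@0.1] (if (false || (true && true)) then 5 else ((4 - (3 + 6)) * (let x = 0 in (let y = true in x))))
step 2: [delta@0.1] (if (false || true) then 5 else ((4 - (3 + 6)) * (let x = 0 in (let y = true in x))))
step 3: [delta@0] (if true then 5 else ((4 - (3 + 6)) * (let x = 0 in (let y = true in x))))
step 4: [if@root] 5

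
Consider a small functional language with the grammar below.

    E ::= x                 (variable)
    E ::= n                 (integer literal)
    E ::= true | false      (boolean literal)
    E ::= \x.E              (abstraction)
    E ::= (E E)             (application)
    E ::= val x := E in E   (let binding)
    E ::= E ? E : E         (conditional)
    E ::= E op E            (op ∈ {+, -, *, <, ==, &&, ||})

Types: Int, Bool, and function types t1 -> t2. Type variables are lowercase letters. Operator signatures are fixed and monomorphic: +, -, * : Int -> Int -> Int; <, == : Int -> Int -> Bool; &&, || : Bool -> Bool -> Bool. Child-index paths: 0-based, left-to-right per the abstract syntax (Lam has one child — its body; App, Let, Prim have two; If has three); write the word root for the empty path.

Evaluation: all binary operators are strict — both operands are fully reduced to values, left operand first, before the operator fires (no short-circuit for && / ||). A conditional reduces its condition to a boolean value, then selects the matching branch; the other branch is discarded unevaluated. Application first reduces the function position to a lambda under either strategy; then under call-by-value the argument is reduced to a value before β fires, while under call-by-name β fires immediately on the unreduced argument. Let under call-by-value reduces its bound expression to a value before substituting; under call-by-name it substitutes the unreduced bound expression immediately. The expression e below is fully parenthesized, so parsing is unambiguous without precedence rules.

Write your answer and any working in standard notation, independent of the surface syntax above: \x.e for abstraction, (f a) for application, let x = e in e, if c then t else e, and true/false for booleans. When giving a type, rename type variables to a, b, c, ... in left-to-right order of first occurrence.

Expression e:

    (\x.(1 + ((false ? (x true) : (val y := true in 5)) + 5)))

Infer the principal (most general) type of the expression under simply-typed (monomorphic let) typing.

Answer: (Bool -> Int) -> Int

Derivation:
  unify Int ~ Int
  unify Bool ~ Bool
x : a
  unify a ~ Bool -> b
_ _ : b
let y : Bool
  unify b ~ Int
  unify Int ~ Int
  unify Int ~ Int
  unify Int ~ Int
\x._ : (Bool -> Int) -> Int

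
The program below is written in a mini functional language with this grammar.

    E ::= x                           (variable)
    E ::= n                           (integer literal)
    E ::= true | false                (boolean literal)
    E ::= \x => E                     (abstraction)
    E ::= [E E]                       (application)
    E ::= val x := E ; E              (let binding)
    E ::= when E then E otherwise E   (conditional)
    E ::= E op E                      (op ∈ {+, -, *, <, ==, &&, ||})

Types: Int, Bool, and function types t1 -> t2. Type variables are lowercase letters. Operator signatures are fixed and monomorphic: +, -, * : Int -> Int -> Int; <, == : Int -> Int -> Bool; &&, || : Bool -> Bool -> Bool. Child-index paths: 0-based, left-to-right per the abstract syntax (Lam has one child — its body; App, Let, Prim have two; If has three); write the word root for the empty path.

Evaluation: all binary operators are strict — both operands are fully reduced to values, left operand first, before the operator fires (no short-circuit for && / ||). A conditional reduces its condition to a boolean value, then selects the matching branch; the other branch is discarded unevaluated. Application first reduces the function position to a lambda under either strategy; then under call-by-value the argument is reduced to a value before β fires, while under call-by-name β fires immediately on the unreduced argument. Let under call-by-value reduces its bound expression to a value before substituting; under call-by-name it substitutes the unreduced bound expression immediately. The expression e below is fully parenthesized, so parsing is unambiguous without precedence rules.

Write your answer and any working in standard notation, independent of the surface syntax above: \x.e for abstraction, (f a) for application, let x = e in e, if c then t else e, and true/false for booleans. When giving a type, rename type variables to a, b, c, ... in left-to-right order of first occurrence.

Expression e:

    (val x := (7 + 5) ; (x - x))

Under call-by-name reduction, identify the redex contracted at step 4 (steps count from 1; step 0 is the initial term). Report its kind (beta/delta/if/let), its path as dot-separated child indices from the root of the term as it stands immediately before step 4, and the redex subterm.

Answer: delta at root : (12 - 12)

Derivation:
step 0: (let x = (7 + 5) in (x - x))
step 1: [let@root] ((7 + 5) - (7 + 5))
step 2: [delta@0] (12 - (7 + 5))
step 3: [delta@1] (12 - 12)
step 4: [delta@root] 0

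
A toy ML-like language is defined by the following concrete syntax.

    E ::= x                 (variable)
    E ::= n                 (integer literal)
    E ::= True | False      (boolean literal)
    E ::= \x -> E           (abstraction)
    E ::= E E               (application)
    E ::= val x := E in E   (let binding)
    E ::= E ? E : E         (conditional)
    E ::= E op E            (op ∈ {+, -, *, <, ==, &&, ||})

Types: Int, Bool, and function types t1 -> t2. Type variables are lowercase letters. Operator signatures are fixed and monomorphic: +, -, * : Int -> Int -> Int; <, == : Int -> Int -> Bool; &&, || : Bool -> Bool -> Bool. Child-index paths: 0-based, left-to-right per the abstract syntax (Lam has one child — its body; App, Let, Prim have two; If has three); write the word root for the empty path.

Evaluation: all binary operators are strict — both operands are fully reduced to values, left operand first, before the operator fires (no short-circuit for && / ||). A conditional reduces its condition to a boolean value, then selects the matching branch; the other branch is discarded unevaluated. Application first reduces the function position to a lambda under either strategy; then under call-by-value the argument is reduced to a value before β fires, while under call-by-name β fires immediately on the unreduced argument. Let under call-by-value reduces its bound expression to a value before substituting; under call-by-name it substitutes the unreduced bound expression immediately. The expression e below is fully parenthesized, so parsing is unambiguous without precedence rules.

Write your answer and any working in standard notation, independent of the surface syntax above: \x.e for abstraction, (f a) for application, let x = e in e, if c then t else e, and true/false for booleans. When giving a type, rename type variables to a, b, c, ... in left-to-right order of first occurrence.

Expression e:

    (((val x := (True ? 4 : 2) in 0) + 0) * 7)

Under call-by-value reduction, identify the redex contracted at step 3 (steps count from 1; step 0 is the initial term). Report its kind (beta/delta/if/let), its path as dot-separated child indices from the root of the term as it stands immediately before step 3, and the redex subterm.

Derivation:
step 0: (((let x = (if true then 4 else 2) in 0) + 0) * 7)
step 1: [if@0.0.0] (((let x = 4 in 0) + 0) * 7)
step 2: [let@0.0] ((0 + 0) * 7)
step 3: [delta@0] (0 * 7)

Answer: delta at 0 : (0 + 0)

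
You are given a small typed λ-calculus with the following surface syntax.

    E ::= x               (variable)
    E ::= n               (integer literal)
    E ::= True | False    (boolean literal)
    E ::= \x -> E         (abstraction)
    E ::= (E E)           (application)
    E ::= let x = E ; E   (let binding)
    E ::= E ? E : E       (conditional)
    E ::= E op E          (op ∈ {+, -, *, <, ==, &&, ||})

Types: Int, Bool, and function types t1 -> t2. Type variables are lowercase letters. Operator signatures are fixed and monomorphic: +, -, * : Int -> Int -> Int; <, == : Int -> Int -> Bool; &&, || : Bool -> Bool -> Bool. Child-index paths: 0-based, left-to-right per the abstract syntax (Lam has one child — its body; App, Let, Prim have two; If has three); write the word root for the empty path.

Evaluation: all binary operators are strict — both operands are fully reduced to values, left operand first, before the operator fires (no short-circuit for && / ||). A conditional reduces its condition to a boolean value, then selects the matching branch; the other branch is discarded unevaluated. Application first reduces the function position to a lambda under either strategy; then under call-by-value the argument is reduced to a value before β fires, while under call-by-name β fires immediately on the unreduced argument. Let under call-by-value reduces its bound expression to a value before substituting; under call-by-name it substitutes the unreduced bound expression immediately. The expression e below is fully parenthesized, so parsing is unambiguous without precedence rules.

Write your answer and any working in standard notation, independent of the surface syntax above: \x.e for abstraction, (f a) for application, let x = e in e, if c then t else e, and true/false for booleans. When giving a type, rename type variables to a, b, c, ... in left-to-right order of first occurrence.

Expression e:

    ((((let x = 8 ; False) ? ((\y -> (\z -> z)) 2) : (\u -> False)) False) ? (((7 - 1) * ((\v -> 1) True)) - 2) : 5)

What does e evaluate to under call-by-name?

Working:
step 0: (if ((if (let x = 8 in false) then ((\y.(\z.z)) 2) else (\u.false)) false) then (((7 - 1) * ((\v.1) true)) - 2) else 5)
step 1: [let@0.0.0] (if ((if false then ((\y.(\z.z)) 2) else (\u.false)) false) then (((7 - 1) * ((\v.1) true)) - 2) else 5)
step 2: [if@0.0] (if ((\u.false) false) then (((7 - 1) * ((\v.1) true)) - 2) else 5)
step 3: [beta@0] (if false then (((7 - 1) * ((\v.1) true)) - 2) else 5)
step 4: [if@root] 5

Answer: 5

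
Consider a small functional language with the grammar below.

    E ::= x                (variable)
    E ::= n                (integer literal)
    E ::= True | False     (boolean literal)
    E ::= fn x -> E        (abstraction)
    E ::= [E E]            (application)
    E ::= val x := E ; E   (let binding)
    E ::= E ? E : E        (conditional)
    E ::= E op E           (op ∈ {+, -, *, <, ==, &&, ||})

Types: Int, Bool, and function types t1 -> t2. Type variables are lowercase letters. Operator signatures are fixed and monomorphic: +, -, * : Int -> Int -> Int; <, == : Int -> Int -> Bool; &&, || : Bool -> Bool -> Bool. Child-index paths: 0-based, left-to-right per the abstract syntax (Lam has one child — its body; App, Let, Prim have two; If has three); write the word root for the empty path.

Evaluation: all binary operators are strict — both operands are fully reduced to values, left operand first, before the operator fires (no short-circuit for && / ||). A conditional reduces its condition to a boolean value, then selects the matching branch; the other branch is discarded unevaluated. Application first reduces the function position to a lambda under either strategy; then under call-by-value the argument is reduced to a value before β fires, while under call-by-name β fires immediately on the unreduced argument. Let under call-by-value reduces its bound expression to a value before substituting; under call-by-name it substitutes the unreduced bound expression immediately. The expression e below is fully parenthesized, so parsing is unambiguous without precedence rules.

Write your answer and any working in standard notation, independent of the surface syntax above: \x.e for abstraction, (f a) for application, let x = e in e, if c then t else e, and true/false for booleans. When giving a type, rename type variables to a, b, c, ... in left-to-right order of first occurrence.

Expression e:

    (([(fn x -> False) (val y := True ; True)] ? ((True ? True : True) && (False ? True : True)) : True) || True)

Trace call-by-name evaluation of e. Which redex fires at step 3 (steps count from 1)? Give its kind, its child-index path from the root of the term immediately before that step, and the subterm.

Derivation:
step 0: ((if ((\x.false) (let y = true in true)) then ((if true then true else true) && (if false then true else true)) else true) || true)
step 1: [beta@0.0] ((if false then ((if true then true else true) && (if false then true else true)) else true) || true)
step 2: [if@0] (true || true)
step 3: [delta@root] true

Answer: delta at root : (true || true)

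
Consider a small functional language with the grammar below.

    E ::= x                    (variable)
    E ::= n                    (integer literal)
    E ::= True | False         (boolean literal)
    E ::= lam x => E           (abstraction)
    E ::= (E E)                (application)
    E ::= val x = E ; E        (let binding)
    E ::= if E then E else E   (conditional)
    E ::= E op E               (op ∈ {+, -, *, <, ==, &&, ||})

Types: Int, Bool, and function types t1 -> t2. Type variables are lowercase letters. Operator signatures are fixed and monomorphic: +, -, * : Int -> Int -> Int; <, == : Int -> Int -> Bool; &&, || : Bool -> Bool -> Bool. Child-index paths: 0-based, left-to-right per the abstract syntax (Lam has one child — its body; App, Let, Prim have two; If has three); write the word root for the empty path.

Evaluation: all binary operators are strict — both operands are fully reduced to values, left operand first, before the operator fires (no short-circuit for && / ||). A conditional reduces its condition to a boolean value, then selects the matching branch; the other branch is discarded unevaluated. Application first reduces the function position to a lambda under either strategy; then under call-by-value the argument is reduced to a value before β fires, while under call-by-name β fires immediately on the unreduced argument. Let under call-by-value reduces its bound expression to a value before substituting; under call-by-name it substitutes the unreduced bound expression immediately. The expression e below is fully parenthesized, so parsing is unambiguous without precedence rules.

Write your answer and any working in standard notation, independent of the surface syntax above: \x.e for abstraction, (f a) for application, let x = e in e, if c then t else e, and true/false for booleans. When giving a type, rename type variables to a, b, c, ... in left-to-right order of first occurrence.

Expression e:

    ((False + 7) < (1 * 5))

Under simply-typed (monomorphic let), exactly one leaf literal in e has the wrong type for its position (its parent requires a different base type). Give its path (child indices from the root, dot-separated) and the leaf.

Answer: 0.0 : false

Derivation:
  unify Bool ~ Int
  FAIL: mismatch Bool ~ Int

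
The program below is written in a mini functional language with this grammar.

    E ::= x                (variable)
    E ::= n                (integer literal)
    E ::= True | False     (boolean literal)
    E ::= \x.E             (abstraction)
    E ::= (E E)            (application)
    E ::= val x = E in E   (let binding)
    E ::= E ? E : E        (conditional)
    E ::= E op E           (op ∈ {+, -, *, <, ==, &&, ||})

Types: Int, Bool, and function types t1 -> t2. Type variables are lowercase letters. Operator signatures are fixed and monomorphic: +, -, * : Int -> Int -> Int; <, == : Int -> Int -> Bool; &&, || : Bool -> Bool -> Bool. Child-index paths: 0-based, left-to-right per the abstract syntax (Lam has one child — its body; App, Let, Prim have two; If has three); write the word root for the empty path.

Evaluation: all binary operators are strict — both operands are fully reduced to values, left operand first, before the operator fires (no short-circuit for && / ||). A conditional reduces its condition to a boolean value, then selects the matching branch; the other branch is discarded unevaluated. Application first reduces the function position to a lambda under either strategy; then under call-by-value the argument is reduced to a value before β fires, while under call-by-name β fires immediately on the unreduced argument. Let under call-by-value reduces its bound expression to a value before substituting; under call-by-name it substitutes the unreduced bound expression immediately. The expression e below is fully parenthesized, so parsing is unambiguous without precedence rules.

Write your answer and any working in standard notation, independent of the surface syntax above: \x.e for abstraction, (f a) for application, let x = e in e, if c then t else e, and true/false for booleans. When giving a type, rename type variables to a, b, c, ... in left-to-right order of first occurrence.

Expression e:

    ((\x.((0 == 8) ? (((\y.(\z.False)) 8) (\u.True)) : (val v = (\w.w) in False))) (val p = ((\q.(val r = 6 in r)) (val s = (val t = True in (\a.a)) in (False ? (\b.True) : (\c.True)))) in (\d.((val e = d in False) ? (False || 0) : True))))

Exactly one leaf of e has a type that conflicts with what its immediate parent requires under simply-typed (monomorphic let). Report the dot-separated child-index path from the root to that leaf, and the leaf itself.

Derivation:
  unify Int ~ Int
  unify Int ~ Int
  unify Bool ~ Bool
\z._ : c -> Bool
\y._ : b -> c -> Bool
  unify b -> c -> Bool ~ Int -> d
  unify b ~ Int
  unify c -> Bool ~ d
_ _ : c -> Bool
\u._ : e -> Bool
  unify c -> Bool ~ (e -> Bool) -> f
  unify c ~ e -> Bool
  unify Bool ~ f
_ _ : Bool
w : g
\w._ : g -> g
let v : g -> g
  unify Bool ~ Bool
\x._ : a -> Bool
let r : Int
r : Int
\q._ : h -> Int
let t : Bool
a : i
\a._ : i -> i
let s : i -> i
  unify Bool ~ Bool
\b._ : j -> Bool
\c._ : k -> Bool
  unify j -> Bool ~ k -> Bool
  unify j ~ k
  unify Bool ~ Bool
  unify h -> Int ~ (k -> Bool) -> l
  unify h ~ k -> Bool
  unify Int ~ l
_ _ : Int
let p : Int
d : m
let e : m
  unify Bool ~ Bool
  unify Bool ~ Bool
  unify Int ~ Bool
  FAIL: mismatch Int ~ Bool

Answer: 1.1.0.1.1 : 0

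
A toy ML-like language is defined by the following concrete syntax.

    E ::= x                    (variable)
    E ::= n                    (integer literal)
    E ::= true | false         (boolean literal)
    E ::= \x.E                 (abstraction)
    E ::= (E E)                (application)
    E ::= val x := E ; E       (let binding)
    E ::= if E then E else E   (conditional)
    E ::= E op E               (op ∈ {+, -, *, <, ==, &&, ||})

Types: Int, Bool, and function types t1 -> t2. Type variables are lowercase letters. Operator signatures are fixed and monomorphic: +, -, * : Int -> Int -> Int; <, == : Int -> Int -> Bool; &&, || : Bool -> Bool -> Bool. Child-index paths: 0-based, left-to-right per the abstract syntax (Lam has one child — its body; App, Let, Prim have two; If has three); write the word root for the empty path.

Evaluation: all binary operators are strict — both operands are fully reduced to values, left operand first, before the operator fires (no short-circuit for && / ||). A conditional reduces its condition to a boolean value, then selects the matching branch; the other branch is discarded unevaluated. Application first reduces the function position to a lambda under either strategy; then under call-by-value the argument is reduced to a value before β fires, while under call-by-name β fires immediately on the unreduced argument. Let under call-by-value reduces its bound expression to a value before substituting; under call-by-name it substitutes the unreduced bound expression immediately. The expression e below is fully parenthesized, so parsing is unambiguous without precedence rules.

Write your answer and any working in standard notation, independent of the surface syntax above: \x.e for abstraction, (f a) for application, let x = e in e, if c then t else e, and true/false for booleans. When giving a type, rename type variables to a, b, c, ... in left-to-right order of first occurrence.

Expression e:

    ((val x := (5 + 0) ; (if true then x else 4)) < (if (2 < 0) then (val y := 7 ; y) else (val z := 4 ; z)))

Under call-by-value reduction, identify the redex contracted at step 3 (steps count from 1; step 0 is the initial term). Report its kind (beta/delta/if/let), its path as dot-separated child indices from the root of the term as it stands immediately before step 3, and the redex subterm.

Trace:
step 0: ((let x = (5 + 0) in (if true then x else 4)) < (if (2 < 0) then (let y = 7 in y) else (let z = 4 in z)))
step 1: [delta@0.0] ((let x = 5 in (if true then x else 4)) < (if (2 < 0) then (let y = 7 in y) else (let z = 4 in z)))
step 2: [let@0] ((if true then 5 else 4) < (if (2 < 0) then (let y = 7 in y) else (let z = 4 in z)))
step 3: [if@0] (5 < (if (2 < 0) then (let y = 7 in y) else (let z = 4 in z)))

Answer: if at 0 : (if true then 5 else 4)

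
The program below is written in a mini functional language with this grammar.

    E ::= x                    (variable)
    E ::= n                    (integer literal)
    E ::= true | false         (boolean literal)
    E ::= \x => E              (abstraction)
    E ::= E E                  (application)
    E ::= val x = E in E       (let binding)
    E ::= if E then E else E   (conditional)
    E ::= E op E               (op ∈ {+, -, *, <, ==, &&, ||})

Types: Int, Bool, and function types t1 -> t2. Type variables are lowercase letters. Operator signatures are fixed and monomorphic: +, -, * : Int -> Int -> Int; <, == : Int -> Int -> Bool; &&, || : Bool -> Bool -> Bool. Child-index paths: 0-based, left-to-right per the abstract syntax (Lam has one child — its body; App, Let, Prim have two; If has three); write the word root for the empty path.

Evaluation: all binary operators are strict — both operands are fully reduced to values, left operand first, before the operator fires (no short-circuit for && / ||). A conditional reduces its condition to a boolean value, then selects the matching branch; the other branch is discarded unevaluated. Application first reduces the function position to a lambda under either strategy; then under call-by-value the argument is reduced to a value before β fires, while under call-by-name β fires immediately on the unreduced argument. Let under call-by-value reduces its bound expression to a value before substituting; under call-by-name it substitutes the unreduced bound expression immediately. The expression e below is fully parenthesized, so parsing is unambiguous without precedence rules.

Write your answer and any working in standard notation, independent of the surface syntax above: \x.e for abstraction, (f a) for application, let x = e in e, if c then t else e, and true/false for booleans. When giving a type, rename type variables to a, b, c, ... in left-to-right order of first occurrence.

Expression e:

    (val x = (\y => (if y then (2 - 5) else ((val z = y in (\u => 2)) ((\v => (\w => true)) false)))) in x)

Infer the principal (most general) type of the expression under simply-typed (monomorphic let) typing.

Trace:
y : a
  unify a ~ Bool
  unify Int ~ Int
  unify Int ~ Int
y : Bool
let z : Bool
\u._ : b -> Int
\w._ : d -> Bool
\v._ : c -> d -> Bool
  unify c -> d -> Bool ~ Bool -> e
  unify c ~ Bool
  unify d -> Bool ~ e
_ _ : d -> Bool
  unify b -> Int ~ (d -> Bool) -> f
  unify b ~ d -> Bool
  unify Int ~ f
_ _ : Int
  unify Int ~ Int
\y._ : Bool -> Int
let x : Bool -> Int
x : Bool -> Int

Answer: Bool -> Int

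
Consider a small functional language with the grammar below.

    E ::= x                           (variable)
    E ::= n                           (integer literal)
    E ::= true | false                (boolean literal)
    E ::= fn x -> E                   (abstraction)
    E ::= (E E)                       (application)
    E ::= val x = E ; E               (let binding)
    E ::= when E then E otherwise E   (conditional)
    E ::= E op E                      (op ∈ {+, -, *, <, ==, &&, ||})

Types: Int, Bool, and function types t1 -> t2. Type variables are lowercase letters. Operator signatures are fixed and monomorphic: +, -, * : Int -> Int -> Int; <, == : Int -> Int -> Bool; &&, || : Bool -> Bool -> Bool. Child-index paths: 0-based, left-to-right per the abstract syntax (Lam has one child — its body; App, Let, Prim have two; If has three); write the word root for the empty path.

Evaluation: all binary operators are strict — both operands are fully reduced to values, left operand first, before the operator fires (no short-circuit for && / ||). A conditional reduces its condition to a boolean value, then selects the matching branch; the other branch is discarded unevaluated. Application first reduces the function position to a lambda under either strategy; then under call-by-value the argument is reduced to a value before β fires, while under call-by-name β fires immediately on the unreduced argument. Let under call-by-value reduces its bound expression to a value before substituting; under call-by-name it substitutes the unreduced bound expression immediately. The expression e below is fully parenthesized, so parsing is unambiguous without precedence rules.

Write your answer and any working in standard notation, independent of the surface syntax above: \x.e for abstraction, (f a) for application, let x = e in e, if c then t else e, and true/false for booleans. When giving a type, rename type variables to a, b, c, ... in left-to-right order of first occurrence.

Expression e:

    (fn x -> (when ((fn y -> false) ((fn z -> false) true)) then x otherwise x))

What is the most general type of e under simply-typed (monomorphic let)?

Trace:
\y._ : b -> Bool
\z._ : c -> Bool
  unify c -> Bool ~ Bool -> d
  unify c ~ Bool
  unify Bool ~ d
_ _ : Bool
  unify b -> Bool ~ Bool -> e
  unify b ~ Bool
  unify Bool ~ e
_ _ : Bool
  unify Bool ~ Bool
x : a
x : a
  unify a ~ a
\x._ : a -> a

Answer: a -> a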